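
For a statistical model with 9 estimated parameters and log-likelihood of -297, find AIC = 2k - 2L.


Compute:
2k = 2*9 = 18.
-2*loglik = -2*(-297) = 594.
AIC = 18 + 594 = 612.

612


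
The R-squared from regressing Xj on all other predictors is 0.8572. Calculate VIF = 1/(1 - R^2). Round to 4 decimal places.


Denominator: 1 - 0.8572 = 0.1428.
VIF = 1 / 0.1428 = 7.0028.

7.0028


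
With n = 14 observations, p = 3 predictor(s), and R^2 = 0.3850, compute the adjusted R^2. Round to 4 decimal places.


Adjusted R^2 = 1 - (1 - R^2) * (n-1)/(n-p-1).
(1 - R^2) = 0.6150.
(n-1)/(n-p-1) = 13/10.
(1 - R^2) * (n-1) = 0.6150 * 13 = 7.9950.
Divide by (n-p-1): 7.9950 / 10 = 0.7995.
Adj R^2 = 1 - 0.7995 = 0.2005.

0.2005


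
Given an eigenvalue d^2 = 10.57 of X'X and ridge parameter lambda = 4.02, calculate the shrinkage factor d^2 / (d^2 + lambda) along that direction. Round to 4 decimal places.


Compute the denominator: 10.57 + 4.02 = 14.5900.
Shrinkage factor = 10.57 / 14.5900 = 0.7245.

0.7245


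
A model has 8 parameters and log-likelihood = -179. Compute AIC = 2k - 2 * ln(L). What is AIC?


AIC = 2*8 - 2*(-179).
= 16 + 358 = 374.

374


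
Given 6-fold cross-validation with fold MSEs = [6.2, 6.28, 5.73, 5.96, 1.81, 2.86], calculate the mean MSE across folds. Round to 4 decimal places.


Add all fold MSEs: 28.8400.
Divide by k = 6: 28.8400/6 = 4.8067.

4.8067


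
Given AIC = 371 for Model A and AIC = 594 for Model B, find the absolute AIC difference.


|AIC_A - AIC_B| = |371 - 594| = 223.
Model A is preferred (lower AIC).

223


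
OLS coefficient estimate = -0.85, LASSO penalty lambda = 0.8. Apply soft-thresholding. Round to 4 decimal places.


|beta_OLS| = 0.85.
lambda = 0.8.
Since |beta| > lambda, coefficient = sign(beta)*(|beta| - lambda) = -0.0500.
Result = -0.0500.

-0.0500


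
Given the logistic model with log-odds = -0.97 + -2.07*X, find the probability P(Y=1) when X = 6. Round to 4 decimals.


z = -0.97 + -2.07 * 6 = -13.3900.
Sigmoid: P = 1 / (1 + exp(13.3900)) = 0.0000.

0.0000


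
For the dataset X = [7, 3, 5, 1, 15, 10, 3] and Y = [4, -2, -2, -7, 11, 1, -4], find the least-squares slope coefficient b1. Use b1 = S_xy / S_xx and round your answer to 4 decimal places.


The sample means are xbar = 6.2857 and ybar = 0.1429.
Compute S_xx = 141.4286 and S_xy = 161.7143.
Slope b1 = S_xy / S_xx = 161.7143 / 141.4286 = 1.1434.

1.1434


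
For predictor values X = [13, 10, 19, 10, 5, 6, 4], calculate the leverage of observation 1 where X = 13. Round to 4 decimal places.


n = 7, xbar = 9.5714.
SXX = sum((xi - xbar)^2) = 165.7143.
h = 1/7 + (13 - 9.5714)^2 / 165.7143 = 0.2138.

0.2138


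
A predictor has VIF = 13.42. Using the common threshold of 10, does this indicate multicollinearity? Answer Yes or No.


The threshold is 10.
VIF = 13.42 is >= 10.
Multicollinearity indication: Yes.

Yes


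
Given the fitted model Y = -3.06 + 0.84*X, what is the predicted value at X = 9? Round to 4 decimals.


Substitute X = 9 into the equation:
Y = -3.06 + 0.84 * 9 = -3.06 + 7.5600 = 4.5000.

4.5000


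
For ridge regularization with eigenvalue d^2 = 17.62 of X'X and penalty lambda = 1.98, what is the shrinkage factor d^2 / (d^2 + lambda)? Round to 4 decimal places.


Compute the denominator: 17.62 + 1.98 = 19.6000.
Shrinkage factor = 17.62 / 19.6000 = 0.8990.

0.8990


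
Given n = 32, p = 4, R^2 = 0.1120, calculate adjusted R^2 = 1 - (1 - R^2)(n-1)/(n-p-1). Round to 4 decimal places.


Using the formula:
(1 - 0.1120) = 0.8880.
Multiply by 31/27: 0.8880 * 31 = 27.5280, then 27.5280 / 27 = 1.0196.
Adj R^2 = 1 - 1.0196 = -0.0196.

-0.0196


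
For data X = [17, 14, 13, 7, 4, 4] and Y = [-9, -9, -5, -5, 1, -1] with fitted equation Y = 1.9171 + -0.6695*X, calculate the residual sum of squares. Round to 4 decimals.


Predicted values from Y = 1.9171 + -0.6695*X.
Residuals: [0.4644, -1.5441, 1.7864, -2.2306, 1.7609, -0.2391].
SSres = 13.9247.

13.9247


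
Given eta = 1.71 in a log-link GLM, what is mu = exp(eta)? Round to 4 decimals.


The inverse log link gives:
mu = exp(1.71) = 5.5290.

5.5290


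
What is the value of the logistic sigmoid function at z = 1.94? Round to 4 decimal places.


First, exp(-1.9400) = 0.1437.
Then sigma(z) = 1/(1 + 0.1437) = 0.8744.

0.8744


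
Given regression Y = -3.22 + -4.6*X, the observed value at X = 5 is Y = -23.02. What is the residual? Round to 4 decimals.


Predicted = -3.22 + -4.6 * 5 = -26.2200.
Residual = -23.02 - -26.2200 = 3.2000.

3.2000


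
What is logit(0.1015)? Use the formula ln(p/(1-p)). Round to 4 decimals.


1 - p = 0.8985.
p/(1-p) = 0.1130.
logit = ln(0.1130) = -2.1807.

-2.1807


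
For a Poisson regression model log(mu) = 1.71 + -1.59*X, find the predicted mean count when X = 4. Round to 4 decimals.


Compute eta = 1.71 + -1.59 * 4 = -4.6500.
Apply inverse link: mu = e^-4.6500 = 0.0096.

0.0096


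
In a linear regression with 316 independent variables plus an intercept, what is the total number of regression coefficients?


Total coefficients = number of predictors + 1 (for the intercept).
= 316 + 1 = 317.

317


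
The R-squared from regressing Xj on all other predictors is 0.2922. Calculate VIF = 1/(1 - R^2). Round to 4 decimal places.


Using VIF = 1/(1 - R^2_j):
1 - 0.2922 = 0.7078.
VIF = 1.4128.

1.4128


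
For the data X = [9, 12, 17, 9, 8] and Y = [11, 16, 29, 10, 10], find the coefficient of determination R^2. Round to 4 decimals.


Fit the OLS line: b0 = -8.8370, b1 = 2.1852.
SSres = 4.9481.
SStot = 262.8000.
R^2 = 1 - 4.9481/262.8000 = 0.9812.

0.9812


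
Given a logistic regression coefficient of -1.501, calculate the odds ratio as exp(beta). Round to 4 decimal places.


exp(-1.501) = 0.2229.
So the odds ratio is 0.2229.

0.2229


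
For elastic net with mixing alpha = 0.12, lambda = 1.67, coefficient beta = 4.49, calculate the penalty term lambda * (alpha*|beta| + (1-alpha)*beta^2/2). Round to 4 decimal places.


Compute:
L1 = 0.12 * 4.49 = 0.5388.
L2 = 0.88 * 4.49^2 / 2 = 8.8704.
Penalty = 1.67 * (0.5388 + 8.8704) = 15.7134.

15.7134


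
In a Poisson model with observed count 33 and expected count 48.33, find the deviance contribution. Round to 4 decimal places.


y/mu = 33/48.33 = 0.682806 (approx.), and ln(33/48.33) = -0.381545.
y * ln(y/mu) = 33 * -0.381545 = -12.590985.
y - mu = -15.33.
D = 2 * (-12.590985 - -15.33) = 5.478030, which rounds to 5.4780.

5.4780


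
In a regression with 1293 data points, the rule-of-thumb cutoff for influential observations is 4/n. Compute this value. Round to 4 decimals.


Using the rule of thumb:
Threshold = 4 / 1293 = 0.0031.

0.0031


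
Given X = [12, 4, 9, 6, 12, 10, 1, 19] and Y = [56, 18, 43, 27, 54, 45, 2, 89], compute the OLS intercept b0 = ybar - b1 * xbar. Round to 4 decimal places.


First find the slope: b1 = 4.7781.
Means: xbar = 9.1250, ybar = 41.7500.
b0 = ybar - b1 * xbar = 41.7500 - 4.7781 * 9.1250 = -1.8501.

-1.8501


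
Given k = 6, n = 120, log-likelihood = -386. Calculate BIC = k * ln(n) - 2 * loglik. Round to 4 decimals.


k * ln(n) = 6 * ln(120) = 6 * 4.787492 = 28.724952.
-2 * loglik = -2 * (-386) = 772.
BIC = 28.724952 + 772 = 800.724952, which rounds to 800.7250.

800.7250


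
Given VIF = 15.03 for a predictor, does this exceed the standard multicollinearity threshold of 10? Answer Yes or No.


The threshold is 10.
VIF = 15.03 is >= 10.
Multicollinearity indication: Yes.

Yes


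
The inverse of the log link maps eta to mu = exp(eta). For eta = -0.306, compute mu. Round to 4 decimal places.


Apply the inverse link:
mu = e^-0.306 = 0.7364.

0.7364


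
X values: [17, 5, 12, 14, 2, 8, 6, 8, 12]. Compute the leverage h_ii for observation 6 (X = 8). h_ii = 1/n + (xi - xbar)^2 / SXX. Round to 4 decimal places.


Mean of X: xbar = 9.3333.
SXX = 182.0000.
For X = 8: h = 1/9 + (8 - 9.3333)^2/182.0000 = 0.1209.

0.1209


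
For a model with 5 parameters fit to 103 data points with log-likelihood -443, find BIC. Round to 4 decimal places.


k * ln(n) = 5 * ln(103) = 5 * 4.634729 = 23.173645.
-2 * loglik = -2 * (-443) = 886.
BIC = 23.173645 + 886 = 909.173645, which rounds to 909.1736.

909.1736


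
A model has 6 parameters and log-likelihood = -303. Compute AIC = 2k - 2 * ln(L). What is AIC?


AIC = 2*6 - 2*(-303).
= 12 + 606 = 618.

618


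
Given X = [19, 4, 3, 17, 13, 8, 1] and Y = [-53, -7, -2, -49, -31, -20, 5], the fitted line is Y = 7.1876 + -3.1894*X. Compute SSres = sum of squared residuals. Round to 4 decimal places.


Compute predicted values, then residuals = yi - yhat_i.
Residuals: [0.4110, -1.4300, 0.3806, -1.9678, 3.2746, -1.6724, 1.0018].
SSres = sum(residual^2) = 20.7544.

20.7544


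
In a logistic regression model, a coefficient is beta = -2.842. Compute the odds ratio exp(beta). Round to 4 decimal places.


The odds ratio is computed as:
OR = e^(-2.842) = 0.0583.

0.0583


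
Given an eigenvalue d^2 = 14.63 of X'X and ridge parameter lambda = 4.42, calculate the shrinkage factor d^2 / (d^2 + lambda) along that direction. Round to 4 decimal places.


Compute the denominator: 14.63 + 4.42 = 19.0500.
Shrinkage factor = 14.63 / 19.0500 = 0.7680.

0.7680


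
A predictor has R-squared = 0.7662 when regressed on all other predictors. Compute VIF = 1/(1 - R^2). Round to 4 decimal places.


Denominator: 1 - 0.7662 = 0.2338.
VIF = 1 / 0.2338 = 4.2772.

4.2772


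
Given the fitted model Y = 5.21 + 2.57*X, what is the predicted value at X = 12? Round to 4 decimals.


Substitute X = 12 into the equation:
Y = 5.21 + 2.57 * 12 = 5.21 + 30.8400 = 36.0500.

36.0500


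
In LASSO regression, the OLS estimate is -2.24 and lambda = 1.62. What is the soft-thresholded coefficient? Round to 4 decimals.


Check: |-2.24| = 2.24 vs lambda = 1.62.
Since |beta| > lambda, coefficient = sign(beta)*(|beta| - lambda) = -0.6200.
Soft-thresholded coefficient = -0.6200.

-0.6200


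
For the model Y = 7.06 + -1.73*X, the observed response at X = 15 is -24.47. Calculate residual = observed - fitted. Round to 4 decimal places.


Predicted = 7.06 + -1.73 * 15 = -18.8900.
Residual = -24.47 - -18.8900 = -5.5800.

-5.5800


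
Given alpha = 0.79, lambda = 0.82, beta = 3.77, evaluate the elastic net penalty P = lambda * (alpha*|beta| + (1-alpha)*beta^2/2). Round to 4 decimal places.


alpha * |beta| = 0.79 * 3.77 = 2.9783.
(1-alpha) * beta^2/2 = 0.21 * 14.2129/2 = 1.4924.
Total = 0.82 * (2.9783 + 1.4924) = 3.6659.

3.6659


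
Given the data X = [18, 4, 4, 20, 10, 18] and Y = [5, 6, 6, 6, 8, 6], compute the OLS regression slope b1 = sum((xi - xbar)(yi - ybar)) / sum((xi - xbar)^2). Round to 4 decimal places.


First compute the means: xbar = 12.3333, ybar = 6.1667.
Then S_xx = sum((xi - xbar)^2) = 267.3333.
S_xy = sum((xi - xbar)(yi - ybar)) = -10.3333.
b1 = S_xy / S_xx = -10.3333 / 267.3333 = -0.0387.

-0.0387


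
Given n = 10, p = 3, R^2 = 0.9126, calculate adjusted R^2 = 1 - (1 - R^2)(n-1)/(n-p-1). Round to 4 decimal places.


Plug in: Adj R^2 = 1 - (1 - 0.9126) * 9/6.
= 1 - 0.0874 * 9/6
= 1 - 0.7866 / 6
= 1 - 0.1311 = 0.8689.

0.8689


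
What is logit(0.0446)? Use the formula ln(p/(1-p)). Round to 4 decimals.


The odds are p/(1-p) = 0.0446 / 0.9554 = 0.0467.
logit(p) = ln(0.0467) = -3.0644.

-3.0644


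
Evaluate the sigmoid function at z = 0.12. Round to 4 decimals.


First, exp(-0.1200) = 0.8869.
Then sigma(z) = 1/(1 + 0.8869) = 0.5300.

0.5300


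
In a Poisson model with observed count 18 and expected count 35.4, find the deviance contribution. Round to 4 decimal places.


First: ln(18/35.4) = -0.676340.
Then: 18 * -0.676340 = -12.174120.
y - mu = 18 - 35.4 = -17.4.
D = 2(-12.174120 - -17.4) = 10.451760, which rounds to 10.4518.

10.4518


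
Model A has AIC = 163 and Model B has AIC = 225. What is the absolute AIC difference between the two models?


Absolute difference = |163 - 225| = 62.
The model with lower AIC (A) is preferred.

62


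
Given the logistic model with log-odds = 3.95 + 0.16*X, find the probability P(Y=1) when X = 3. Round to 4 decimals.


Compute z = 3.95 + (0.16)(3) = 4.4300.
exp(-z) = 0.0119.
P = 1/(1 + 0.0119) = 0.9882.

0.9882


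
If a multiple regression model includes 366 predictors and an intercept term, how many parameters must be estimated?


Each predictor gets one coefficient, plus one intercept.
Total parameters = 366 + 1 = 367.

367


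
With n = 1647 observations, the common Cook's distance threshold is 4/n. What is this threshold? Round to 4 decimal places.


The threshold is 4/n.
4/1647 = 0.0024.

0.0024


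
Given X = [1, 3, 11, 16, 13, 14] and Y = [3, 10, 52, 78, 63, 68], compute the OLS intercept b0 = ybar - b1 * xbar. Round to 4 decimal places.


Compute b1 = 5.0976 from the OLS formula.
With xbar = 9.6667 and ybar = 45.6667, the intercept is:
b0 = 45.6667 - 5.0976 * 9.6667 = -3.6098.

-3.6098


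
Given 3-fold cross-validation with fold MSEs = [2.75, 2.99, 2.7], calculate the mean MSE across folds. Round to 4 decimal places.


Add all fold MSEs: 8.4400.
Divide by k = 3: 8.4400/3 = 2.8133.

2.8133


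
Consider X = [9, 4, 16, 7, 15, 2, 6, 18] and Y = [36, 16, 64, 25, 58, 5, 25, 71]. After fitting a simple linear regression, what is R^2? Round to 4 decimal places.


After computing the OLS fit (b0=-1.3082, b1=4.0320):
SSres = 15.7439, SStot = 4078.0000.
R^2 = 1 - 15.7439/4078.0000 = 0.9961.

0.9961


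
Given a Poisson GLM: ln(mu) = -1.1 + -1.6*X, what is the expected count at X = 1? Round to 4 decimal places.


eta = -1.1 + -1.6 * 1 = -2.7000.
mu = exp(-2.7000) = 0.0672.

0.0672


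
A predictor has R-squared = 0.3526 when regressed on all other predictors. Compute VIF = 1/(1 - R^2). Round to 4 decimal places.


Denominator: 1 - 0.3526 = 0.6474.
VIF = 1 / 0.6474 = 1.5446.

1.5446


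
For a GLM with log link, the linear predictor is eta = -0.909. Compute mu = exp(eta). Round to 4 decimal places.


The inverse log link gives:
mu = exp(-0.909) = 0.4029.

0.4029


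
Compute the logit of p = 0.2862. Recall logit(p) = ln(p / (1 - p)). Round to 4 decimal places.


The odds are p/(1-p) = 0.2862 / 0.7138 = 0.4010.
logit(p) = ln(0.4010) = -0.9139.

-0.9139


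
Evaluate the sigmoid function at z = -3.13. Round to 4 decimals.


Compute exp(3.1300) = 22.8740.
Sigmoid = 1 / (1 + 22.8740) = 1 / 23.8740 = 0.0419.

0.0419


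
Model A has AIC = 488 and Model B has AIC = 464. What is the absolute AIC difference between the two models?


Absolute difference = |488 - 464| = 24.
The model with lower AIC (B) is preferred.

24


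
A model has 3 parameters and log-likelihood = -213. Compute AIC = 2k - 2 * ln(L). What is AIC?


AIC = 2k - 2*loglik = 2(3) - 2(-213).
= 6 + 426 = 432.

432


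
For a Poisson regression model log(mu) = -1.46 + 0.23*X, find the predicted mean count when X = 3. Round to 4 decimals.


eta = -1.46 + 0.23 * 3 = -0.7700.
mu = exp(-0.7700) = 0.4630.

0.4630


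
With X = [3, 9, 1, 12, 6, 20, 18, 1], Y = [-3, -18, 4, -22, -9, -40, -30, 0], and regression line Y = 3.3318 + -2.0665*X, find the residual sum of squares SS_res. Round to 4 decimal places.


For each point, residual = actual - predicted.
Residuals: [-0.1323, -2.7333, 2.7347, -0.5338, 0.0672, -2.0018, 3.8652, -1.2653].
Sum of squared residuals = 35.8044.

35.8044


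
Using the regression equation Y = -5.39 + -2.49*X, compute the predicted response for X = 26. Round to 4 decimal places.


Predicted value:
Y = -5.39 + (-2.49)(26) = -5.39 + -64.7400 = -70.1300.

-70.1300


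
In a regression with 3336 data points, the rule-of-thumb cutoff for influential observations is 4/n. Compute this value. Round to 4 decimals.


Cook's distance cutoff = 4/n = 4/3336.
= 0.0012.

0.0012


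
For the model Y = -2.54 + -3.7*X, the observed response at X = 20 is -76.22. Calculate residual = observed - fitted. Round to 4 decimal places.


Predicted = -2.54 + -3.7 * 20 = -76.5400.
Residual = -76.22 - -76.5400 = 0.3200.

0.3200


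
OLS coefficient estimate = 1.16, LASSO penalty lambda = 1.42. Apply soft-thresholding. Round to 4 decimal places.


Check: |1.16| = 1.16 vs lambda = 1.42.
Since |beta| <= lambda, the coefficient is set to 0.
Soft-thresholded coefficient = 0.0000.

0.0000


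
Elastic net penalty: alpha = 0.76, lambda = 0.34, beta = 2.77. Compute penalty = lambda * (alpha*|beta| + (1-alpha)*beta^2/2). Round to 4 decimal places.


Compute:
L1 = 0.76 * 2.77 = 2.1052.
L2 = 0.24 * 2.77^2 / 2 = 0.9207.
Penalty = 0.34 * (2.1052 + 0.9207) = 1.0288.

1.0288


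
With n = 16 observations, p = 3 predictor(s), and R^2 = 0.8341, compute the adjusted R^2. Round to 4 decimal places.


Adjusted R^2 = 1 - (1 - R^2) * (n-1)/(n-p-1).
(1 - R^2) = 0.1659.
(n-1)/(n-p-1) = 15/12.
(1 - R^2) * (n-1) = 0.1659 * 15 = 2.4885.
Divide by (n-p-1): 2.4885 / 12 = 0.2074.
Adj R^2 = 1 - 0.2074 = 0.7926.

0.7926


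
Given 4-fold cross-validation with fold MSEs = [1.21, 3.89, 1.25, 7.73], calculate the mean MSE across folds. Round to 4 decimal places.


Sum of fold MSEs = 14.0800.
Average = 14.0800 / 4 = 3.5200.

3.5200


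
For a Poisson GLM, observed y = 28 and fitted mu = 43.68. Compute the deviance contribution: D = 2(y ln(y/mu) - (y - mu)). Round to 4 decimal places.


First: ln(28/43.68) = -0.444686.
Then: 28 * -0.444686 = -12.451208.
y - mu = 28 - 43.68 = -15.68.
D = 2(-12.451208 - -15.68) = 6.457584, which rounds to 6.4576.

6.4576


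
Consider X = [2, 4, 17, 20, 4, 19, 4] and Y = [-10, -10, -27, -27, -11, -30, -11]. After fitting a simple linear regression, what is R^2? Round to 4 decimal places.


Fit the OLS line: b0 = -6.6318, b1 = -1.1368.
SSres = 12.4751.
SStot = 532.0000.
R^2 = 1 - 12.4751/532.0000 = 0.9766.

0.9766


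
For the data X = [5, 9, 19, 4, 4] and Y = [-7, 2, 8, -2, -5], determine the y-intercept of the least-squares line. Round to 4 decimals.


First find the slope: b1 = 0.8587.
Means: xbar = 8.2000, ybar = -0.8000.
b0 = ybar - b1 * xbar = -0.8000 - 0.8587 * 8.2000 = -7.8415.

-7.8415


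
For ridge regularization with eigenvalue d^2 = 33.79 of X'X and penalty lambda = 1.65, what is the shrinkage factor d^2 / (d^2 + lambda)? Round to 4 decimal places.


d^2 + lambda = 33.79 + 1.65 = 35.4400.
Shrinkage factor = 33.79/35.4400 = 0.9534.

0.9534


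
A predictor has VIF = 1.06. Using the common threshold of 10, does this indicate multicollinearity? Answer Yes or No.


Compare VIF = 1.06 to the threshold of 10.
1.06 < 10, so the answer is No.

No


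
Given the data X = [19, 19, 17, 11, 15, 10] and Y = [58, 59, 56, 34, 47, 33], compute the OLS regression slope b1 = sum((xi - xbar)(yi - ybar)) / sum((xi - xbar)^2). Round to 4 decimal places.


First compute the means: xbar = 15.1667, ybar = 47.8333.
Then S_xx = sum((xi - xbar)^2) = 76.8333.
S_xy = sum((xi - xbar)(yi - ybar)) = 231.1667.
b1 = S_xy / S_xx = 231.1667 / 76.8333 = 3.0087.

3.0087


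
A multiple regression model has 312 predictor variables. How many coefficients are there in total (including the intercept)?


Each predictor gets one coefficient, plus one intercept.
Total parameters = 312 + 1 = 313.

313


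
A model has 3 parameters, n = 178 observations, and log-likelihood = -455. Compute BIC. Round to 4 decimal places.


k * ln(n) = 3 * ln(178) = 3 * 5.181784 = 15.545352.
-2 * loglik = -2 * (-455) = 910.
BIC = 15.545352 + 910 = 925.545352, which rounds to 925.5454.

925.5454


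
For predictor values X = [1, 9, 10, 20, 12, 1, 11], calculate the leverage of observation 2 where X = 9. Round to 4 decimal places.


n = 7, xbar = 9.1429.
SXX = sum((xi - xbar)^2) = 262.8571.
h = 1/7 + (9 - 9.1429)^2 / 262.8571 = 0.1429.

0.1429


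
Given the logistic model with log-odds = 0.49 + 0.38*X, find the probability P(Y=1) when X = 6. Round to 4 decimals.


Compute z = 0.49 + (0.38)(6) = 2.7700.
exp(-z) = 0.0627.
P = 1/(1 + 0.0627) = 0.9410.

0.9410


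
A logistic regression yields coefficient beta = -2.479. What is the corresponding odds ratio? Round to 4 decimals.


The odds ratio is computed as:
OR = e^(-2.479) = 0.0838.

0.0838


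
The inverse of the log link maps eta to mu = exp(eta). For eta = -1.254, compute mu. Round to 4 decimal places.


Apply the inverse link:
mu = e^-1.254 = 0.2854.

0.2854


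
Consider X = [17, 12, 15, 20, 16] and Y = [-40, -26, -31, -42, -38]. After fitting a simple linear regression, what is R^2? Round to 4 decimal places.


After computing the OLS fit (b0=-1.0471, b1=-2.1471):
SSres = 22.4647, SStot = 179.2000.
R^2 = 1 - 22.4647/179.2000 = 0.8746.

0.8746


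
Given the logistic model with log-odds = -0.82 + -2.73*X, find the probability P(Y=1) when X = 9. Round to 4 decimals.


Linear predictor: z = -0.82 + -2.73 * 9 = -25.3900.
P = 1/(1 + exp(25.3900)) = 1/(1 + 106349853386.7720) = 0.0000.

0.0000


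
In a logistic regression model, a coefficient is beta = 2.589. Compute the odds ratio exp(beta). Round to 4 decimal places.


Odds ratio = exp(beta) = exp(2.589).
= 13.3164.

13.3164


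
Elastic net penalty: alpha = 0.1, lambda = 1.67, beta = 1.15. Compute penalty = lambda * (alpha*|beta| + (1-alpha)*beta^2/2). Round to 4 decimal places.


Compute:
L1 = 0.1 * 1.15 = 0.1150.
L2 = 0.9 * 1.15^2 / 2 = 0.5951.
Penalty = 1.67 * (0.1150 + 0.5951) = 1.1859.

1.1859


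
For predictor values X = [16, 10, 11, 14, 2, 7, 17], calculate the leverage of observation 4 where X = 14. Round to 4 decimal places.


Compute xbar = 11.0000 with n = 7 observations.
SXX = 168.0000.
Leverage = 1/7 + (14 - 11.0000)^2/168.0000 = 0.1964.

0.1964


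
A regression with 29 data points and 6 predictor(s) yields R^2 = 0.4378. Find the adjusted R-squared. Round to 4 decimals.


Adjusted R^2 = 1 - (1 - R^2) * (n-1)/(n-p-1).
(1 - R^2) = 0.5622.
(n-1)/(n-p-1) = 28/22.
(1 - R^2) * (n-1) = 0.5622 * 28 = 15.7416.
Divide by (n-p-1): 15.7416 / 22 = 0.7155.
Adj R^2 = 1 - 0.7155 = 0.2845.

0.2845


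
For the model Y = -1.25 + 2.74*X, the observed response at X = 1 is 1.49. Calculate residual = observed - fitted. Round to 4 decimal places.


Fitted value at X = 1 is yhat = -1.25 + 2.74*1 = 1.4900.
Residual = 1.49 - 1.4900 = 0.0000.

0.0000


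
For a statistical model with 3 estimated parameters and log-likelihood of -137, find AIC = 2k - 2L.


AIC = 2k - 2*loglik = 2(3) - 2(-137).
= 6 + 274 = 280.

280


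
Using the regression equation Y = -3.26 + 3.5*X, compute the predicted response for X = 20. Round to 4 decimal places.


Plug X = 20 into Y = -3.26 + 3.5*X:
Y = -3.26 + 70.0000 = 66.7400.

66.7400


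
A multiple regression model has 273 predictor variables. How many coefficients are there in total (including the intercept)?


Each predictor gets one coefficient, plus one intercept.
Total parameters = 273 + 1 = 274.

274


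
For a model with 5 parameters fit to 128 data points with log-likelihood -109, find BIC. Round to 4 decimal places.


ln(128) = 4.852030.
k * ln(n) = 5 * 4.852030 = 24.260150.
-2L = 218.
BIC = 24.260150 + 218 = 242.260150, which rounds to 242.2602.

242.2602


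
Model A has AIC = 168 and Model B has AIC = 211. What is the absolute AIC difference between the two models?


Absolute difference = |168 - 211| = 43.
The model with lower AIC (A) is preferred.

43


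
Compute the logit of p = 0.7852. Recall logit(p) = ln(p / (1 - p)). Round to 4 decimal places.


The odds are p/(1-p) = 0.7852 / 0.2148 = 3.6555.
logit(p) = ln(3.6555) = 1.2962.

1.2962


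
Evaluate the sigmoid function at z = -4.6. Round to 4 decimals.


exp(4.6000) = 99.4843.
1 + exp(-z) = 100.4843.
sigmoid = 1/100.4843 = 0.0100.

0.0100


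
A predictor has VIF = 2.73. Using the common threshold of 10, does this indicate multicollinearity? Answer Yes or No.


Check: VIF = 2.73 vs threshold = 10.
Since 2.73 < 10, the answer is No.

No


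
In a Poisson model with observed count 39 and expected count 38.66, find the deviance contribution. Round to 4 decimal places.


Compute y*ln(y/mu) = 39*ln(39/38.66) = 39*0.008756 = 0.341484.
y - mu = 0.34.
D = 2*(0.341484 - (0.34)) = 0.002968, which rounds to 0.0030.

0.0030


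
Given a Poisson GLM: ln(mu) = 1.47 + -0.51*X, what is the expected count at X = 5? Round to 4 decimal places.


Compute eta = 1.47 + -0.51 * 5 = -1.0800.
Apply inverse link: mu = e^-1.0800 = 0.3396.

0.3396


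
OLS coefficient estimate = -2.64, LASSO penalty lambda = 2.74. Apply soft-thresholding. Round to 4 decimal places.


Check: |-2.64| = 2.64 vs lambda = 2.74.
Since |beta| <= lambda, the coefficient is set to 0.
Soft-thresholded coefficient = 0.0000.

0.0000


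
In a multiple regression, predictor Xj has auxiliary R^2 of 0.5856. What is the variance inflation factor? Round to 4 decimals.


Denominator: 1 - 0.5856 = 0.4144.
VIF = 1 / 0.4144 = 2.4131.

2.4131


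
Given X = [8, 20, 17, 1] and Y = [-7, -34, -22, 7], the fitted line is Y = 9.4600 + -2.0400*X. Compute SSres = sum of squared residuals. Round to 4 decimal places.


Compute predicted values, then residuals = yi - yhat_i.
Residuals: [-0.1400, -2.6600, 3.2200, -0.4200].
SSres = sum(residual^2) = 17.6400.

17.6400


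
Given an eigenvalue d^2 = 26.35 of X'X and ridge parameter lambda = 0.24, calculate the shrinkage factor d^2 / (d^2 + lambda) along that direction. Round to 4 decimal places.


d^2 + lambda = 26.35 + 0.24 = 26.5900.
Shrinkage factor = 26.35/26.5900 = 0.9910.

0.9910


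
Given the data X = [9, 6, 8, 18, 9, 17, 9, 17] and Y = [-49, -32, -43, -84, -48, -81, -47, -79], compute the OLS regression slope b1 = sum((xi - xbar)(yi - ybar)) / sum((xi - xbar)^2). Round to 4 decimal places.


Calculate xbar = 11.6250, ybar = -57.8750.
S_xx = 163.8750, S_xy = -681.6250.
Using b1 = S_xy / S_xx = -681.6250 / 163.8750, we get b1 = -4.1594.

-4.1594


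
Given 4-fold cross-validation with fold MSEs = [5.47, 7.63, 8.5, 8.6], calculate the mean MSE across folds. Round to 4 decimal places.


Sum of fold MSEs = 30.2000.
Average = 30.2000 / 4 = 7.5500.

7.5500


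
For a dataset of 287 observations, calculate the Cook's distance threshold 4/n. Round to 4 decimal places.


Using the rule of thumb:
Threshold = 4 / 287 = 0.0139.

0.0139


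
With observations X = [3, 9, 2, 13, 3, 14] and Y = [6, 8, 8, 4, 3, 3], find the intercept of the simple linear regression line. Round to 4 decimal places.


First find the slope: b1 = -0.1766.
Means: xbar = 7.3333, ybar = 5.3333.
b0 = ybar - b1 * xbar = 5.3333 - -0.1766 * 7.3333 = 6.6284.

6.6284


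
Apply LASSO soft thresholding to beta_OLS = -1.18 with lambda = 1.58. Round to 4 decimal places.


|beta_OLS| = 1.18.
lambda = 1.58.
Since |beta| <= lambda, the coefficient is set to 0.
Result = 0.0000.

0.0000


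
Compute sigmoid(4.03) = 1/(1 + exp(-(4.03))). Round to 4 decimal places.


First, exp(-4.0300) = 0.0178.
Then sigma(z) = 1/(1 + 0.0178) = 0.9825.

0.9825


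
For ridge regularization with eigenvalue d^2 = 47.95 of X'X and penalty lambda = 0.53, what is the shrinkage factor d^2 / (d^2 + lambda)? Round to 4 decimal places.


Denominator = d^2 + lambda = 47.95 + 0.53 = 48.4800.
Shrinkage = 47.95 / 48.4800 = 0.9891.

0.9891


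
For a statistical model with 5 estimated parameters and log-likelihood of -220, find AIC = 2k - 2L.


Compute:
2k = 2*5 = 10.
-2*loglik = -2*(-220) = 440.
AIC = 10 + 440 = 450.

450


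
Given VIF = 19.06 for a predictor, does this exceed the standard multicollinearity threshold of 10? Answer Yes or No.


Compare VIF = 19.06 to the threshold of 10.
19.06 >= 10, so the answer is Yes.

Yes


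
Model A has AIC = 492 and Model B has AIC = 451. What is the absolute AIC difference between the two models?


Absolute difference = |492 - 451| = 41.
The model with lower AIC (B) is preferred.

41


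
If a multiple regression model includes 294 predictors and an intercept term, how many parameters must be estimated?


Each predictor gets one coefficient, plus one intercept.
Total parameters = 294 + 1 = 295.

295


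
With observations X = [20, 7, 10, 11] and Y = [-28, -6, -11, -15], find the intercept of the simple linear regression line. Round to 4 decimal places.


First find the slope: b1 = -1.6702.
Means: xbar = 12.0000, ybar = -15.0000.
b0 = ybar - b1 * xbar = -15.0000 - -1.6702 * 12.0000 = 5.0426.

5.0426


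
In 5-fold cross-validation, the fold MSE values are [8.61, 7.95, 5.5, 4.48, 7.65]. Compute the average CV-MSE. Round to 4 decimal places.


Total MSE across folds = 34.1900.
CV-MSE = 34.1900/5 = 6.8380.

6.8380


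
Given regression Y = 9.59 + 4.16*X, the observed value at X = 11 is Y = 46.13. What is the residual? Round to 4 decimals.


Predicted = 9.59 + 4.16 * 11 = 55.3500.
Residual = 46.13 - 55.3500 = -9.2200.

-9.2200


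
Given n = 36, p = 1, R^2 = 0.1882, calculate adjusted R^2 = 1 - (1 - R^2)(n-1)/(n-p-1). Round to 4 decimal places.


Plug in: Adj R^2 = 1 - (1 - 0.1882) * 35/34.
= 1 - 0.8118 * 35/34
= 1 - 28.4130 / 34
= 1 - 0.8357 = 0.1643.

0.1643


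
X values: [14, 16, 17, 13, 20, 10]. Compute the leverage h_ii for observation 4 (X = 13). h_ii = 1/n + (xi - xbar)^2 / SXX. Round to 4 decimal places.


Compute xbar = 15.0000 with n = 6 observations.
SXX = 60.0000.
Leverage = 1/6 + (13 - 15.0000)^2/60.0000 = 0.2333.

0.2333


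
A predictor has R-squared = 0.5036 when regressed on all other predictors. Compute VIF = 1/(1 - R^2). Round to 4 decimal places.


VIF = 1 / (1 - 0.5036).
= 1 / 0.4964 = 2.0145.

2.0145


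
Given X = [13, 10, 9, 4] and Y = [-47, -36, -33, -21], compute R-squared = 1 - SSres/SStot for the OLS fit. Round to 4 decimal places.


Fit the OLS line: b0 = -8.7500, b1 = -2.8333.
SSres = 5.5833.
SStot = 342.7500.
R^2 = 1 - 5.5833/342.7500 = 0.9837.

0.9837


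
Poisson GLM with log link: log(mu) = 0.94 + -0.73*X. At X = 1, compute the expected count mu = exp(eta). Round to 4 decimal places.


eta = 0.94 + -0.73 * 1 = 0.2100.
mu = exp(0.2100) = 1.2337.

1.2337


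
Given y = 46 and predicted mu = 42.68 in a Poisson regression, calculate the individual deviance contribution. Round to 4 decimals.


y/mu = 46/42.68 = 1.077788 (approx.), and ln(46/42.68) = 0.074911.
y * ln(y/mu) = 46 * 0.074911 = 3.445906.
y - mu = 3.32.
D = 2 * (3.445906 - 3.32) = 0.251812, which rounds to 0.2518.

0.2518


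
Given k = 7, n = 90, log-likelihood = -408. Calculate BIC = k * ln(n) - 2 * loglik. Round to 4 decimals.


k * ln(n) = 7 * ln(90) = 7 * 4.499810 = 31.498670.
-2 * loglik = -2 * (-408) = 816.
BIC = 31.498670 + 816 = 847.498670, which rounds to 847.4987.

847.4987


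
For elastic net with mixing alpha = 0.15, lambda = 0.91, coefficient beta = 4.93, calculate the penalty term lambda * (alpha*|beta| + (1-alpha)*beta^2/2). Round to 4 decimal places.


alpha * |beta| = 0.15 * 4.93 = 0.7395.
(1-alpha) * beta^2/2 = 0.85 * 24.3049/2 = 10.3296.
Total = 0.91 * (0.7395 + 10.3296) = 10.0729.

10.0729


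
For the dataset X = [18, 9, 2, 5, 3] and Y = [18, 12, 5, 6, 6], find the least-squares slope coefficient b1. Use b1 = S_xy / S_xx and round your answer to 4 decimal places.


Calculate xbar = 7.4000, ybar = 9.4000.
S_xx = 169.2000, S_xy = 142.2000.
Using b1 = S_xy / S_xx = 142.2000 / 169.2000, we get b1 = 0.8404.

0.8404


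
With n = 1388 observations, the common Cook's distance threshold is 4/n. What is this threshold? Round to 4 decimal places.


Using the rule of thumb:
Threshold = 4 / 1388 = 0.0029.

0.0029


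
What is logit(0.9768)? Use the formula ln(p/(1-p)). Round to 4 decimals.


Compute the odds: 0.9768/0.0232 = 42.1034.
Take the natural log: ln(42.1034) = 3.7401.

3.7401


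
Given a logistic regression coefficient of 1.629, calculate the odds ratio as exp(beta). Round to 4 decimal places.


exp(1.629) = 5.0988.
So the odds ratio is 5.0988.

5.0988


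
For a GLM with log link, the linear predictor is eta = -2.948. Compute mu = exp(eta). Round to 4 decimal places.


The inverse log link gives:
mu = exp(-2.948) = 0.0524.

0.0524


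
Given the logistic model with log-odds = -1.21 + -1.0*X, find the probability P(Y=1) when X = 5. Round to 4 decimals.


Linear predictor: z = -1.21 + -1.0 * 5 = -6.2100.
P = 1/(1 + exp(6.2100)) = 1/(1 + 497.7013) = 0.0020.

0.0020


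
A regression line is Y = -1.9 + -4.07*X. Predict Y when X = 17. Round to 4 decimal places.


Substitute X = 17 into the equation:
Y = -1.9 + -4.07 * 17 = -1.9 + -69.1900 = -71.0900.

-71.0900


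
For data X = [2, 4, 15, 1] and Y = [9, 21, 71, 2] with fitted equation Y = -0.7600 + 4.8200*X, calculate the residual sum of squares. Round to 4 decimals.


Compute predicted values, then residuals = yi - yhat_i.
Residuals: [0.1200, 2.4800, -0.5400, -2.0600].
SSres = sum(residual^2) = 10.7000.

10.7000


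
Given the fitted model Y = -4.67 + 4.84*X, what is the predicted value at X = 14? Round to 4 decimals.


Substitute X = 14 into the equation:
Y = -4.67 + 4.84 * 14 = -4.67 + 67.7600 = 63.0900.

63.0900


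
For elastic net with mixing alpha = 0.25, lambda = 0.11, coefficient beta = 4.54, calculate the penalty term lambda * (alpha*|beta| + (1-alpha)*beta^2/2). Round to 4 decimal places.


L1 component = 0.25 * |4.54| = 1.1350.
L2 component = 0.75 * 4.54^2 / 2 = 7.7294.
Penalty = 0.11 * (1.1350 + 7.7294) = 0.11 * 8.8644 = 0.9751.

0.9751


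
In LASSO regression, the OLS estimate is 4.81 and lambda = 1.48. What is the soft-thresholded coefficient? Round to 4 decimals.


|beta_OLS| = 4.81.
lambda = 1.48.
Since |beta| > lambda, coefficient = sign(beta)*(|beta| - lambda) = 3.3300.
Result = 3.3300.

3.3300


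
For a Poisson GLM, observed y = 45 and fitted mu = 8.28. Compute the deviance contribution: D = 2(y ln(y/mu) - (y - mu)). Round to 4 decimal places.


y/mu = 45/8.28 = 5.434783 (approx.), and ln(45/8.28) = 1.692820.
y * ln(y/mu) = 45 * 1.692820 = 76.176900.
y - mu = 36.72.
D = 2 * (76.176900 - 36.72) = 78.913800, which rounds to 78.9138.

78.9138


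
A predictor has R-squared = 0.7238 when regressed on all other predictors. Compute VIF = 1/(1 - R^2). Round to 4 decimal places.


VIF = 1 / (1 - 0.7238).
= 1 / 0.2762 = 3.6206.

3.6206


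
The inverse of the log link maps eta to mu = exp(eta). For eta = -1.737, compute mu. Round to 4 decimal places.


mu = exp(eta) = exp(-1.737).
= 0.1760.

0.1760


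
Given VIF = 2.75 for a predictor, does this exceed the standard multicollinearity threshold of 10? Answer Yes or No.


The threshold is 10.
VIF = 2.75 is < 10.
Multicollinearity indication: No.

No


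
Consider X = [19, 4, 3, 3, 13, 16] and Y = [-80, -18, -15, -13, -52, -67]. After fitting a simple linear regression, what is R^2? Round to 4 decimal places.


The fitted line is Y = -1.4833 + -4.0707*X.
SSres = 9.5373, SStot = 4306.8333.
R^2 = 1 - SSres/SStot = 0.9978.

0.9978


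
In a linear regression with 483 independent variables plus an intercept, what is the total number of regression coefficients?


Including the intercept, the model has 483 predictor coefficients + 1 intercept.
Total = 484.

484


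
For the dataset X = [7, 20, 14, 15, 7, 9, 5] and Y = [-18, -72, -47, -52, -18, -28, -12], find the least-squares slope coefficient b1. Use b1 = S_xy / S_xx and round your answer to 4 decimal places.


The sample means are xbar = 11.0000 and ybar = -35.2857.
Compute S_xx = 178.0000 and S_xy = -725.0000.
Slope b1 = S_xy / S_xx = -725.0000 / 178.0000 = -4.0730.

-4.0730


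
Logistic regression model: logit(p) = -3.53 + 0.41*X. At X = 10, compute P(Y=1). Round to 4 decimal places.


Compute z = -3.53 + (0.41)(10) = 0.5700.
exp(-z) = 0.5655.
P = 1/(1 + 0.5655) = 0.6388.

0.6388


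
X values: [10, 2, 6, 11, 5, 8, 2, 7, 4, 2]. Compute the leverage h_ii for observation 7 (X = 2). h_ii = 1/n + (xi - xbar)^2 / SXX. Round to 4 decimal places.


n = 10, xbar = 5.7000.
SXX = sum((xi - xbar)^2) = 98.1000.
h = 1/10 + (2 - 5.7000)^2 / 98.1000 = 0.2396.

0.2396


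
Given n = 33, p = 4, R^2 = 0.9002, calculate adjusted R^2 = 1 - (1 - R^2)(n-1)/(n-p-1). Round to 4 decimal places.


Adjusted R^2 = 1 - (1 - R^2) * (n-1)/(n-p-1).
(1 - R^2) = 0.0998.
(n-1)/(n-p-1) = 32/28.
(1 - R^2) * (n-1) = 0.0998 * 32 = 3.1936.
Divide by (n-p-1): 3.1936 / 28 = 0.1141.
Adj R^2 = 1 - 0.1141 = 0.8859.

0.8859


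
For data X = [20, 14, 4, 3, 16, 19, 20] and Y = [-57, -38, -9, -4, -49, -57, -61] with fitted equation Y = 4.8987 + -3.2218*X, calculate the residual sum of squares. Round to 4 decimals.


Compute predicted values, then residuals = yi - yhat_i.
Residuals: [2.5373, 2.2065, -1.0115, 0.7667, -2.3499, -0.6845, -1.4627].
SSres = sum(residual^2) = 21.0476.

21.0476


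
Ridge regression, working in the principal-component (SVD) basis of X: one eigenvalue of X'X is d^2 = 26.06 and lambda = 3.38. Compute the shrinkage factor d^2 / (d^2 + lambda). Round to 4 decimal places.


Denominator = d^2 + lambda = 26.06 + 3.38 = 29.4400.
Shrinkage = 26.06 / 29.4400 = 0.8852.

0.8852


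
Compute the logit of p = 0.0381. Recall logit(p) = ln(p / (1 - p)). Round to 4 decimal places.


1 - p = 0.9619.
p/(1-p) = 0.0396.
logit = ln(0.0396) = -3.2287.

-3.2287


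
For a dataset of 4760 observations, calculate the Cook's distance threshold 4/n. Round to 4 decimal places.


The threshold is 4/n.
4/4760 = 0.0008.

0.0008


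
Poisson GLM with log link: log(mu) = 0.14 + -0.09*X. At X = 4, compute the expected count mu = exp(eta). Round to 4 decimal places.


eta = 0.14 + -0.09 * 4 = -0.2200.
mu = exp(-0.2200) = 0.8025.

0.8025


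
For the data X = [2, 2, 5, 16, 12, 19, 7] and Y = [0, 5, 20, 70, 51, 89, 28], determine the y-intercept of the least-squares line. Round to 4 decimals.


First find the slope: b1 = 4.9348.
Means: xbar = 9.0000, ybar = 37.5714.
b0 = ybar - b1 * xbar = 37.5714 - 4.9348 * 9.0000 = -6.8416.

-6.8416


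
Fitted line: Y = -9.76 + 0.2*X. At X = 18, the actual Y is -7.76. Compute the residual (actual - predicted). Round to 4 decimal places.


Fitted value at X = 18 is yhat = -9.76 + 0.2*18 = -6.1600.
Residual = -7.76 - -6.1600 = -1.6000.

-1.6000


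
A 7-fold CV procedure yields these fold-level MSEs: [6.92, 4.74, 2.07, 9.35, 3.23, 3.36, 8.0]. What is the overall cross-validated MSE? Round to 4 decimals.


Add all fold MSEs: 37.6700.
Divide by k = 7: 37.6700/7 = 5.3814.

5.3814


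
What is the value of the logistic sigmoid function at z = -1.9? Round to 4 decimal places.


exp(1.9000) = 6.6859.
1 + exp(-z) = 7.6859.
sigmoid = 1/7.6859 = 0.1301.

0.1301


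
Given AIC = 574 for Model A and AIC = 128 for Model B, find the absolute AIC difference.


Compute |574 - 128| = 446.
Model B has the smaller AIC.

446


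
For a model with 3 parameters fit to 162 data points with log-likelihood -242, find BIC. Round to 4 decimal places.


Compute k*ln(n) = 3*ln(162) = 3*5.087596 = 15.262788.
Then -2*loglik = 484.
BIC = 15.262788 + 484 = 499.262788, which rounds to 499.2628.

499.2628


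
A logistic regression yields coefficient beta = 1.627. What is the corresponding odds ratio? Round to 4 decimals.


Odds ratio = exp(beta) = exp(1.627).
= 5.0886.

5.0886


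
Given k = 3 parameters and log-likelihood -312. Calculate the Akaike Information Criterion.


Compute:
2k = 2*3 = 6.
-2*loglik = -2*(-312) = 624.
AIC = 6 + 624 = 630.

630


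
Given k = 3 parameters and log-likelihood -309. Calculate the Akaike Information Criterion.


Compute:
2k = 2*3 = 6.
-2*loglik = -2*(-309) = 618.
AIC = 6 + 618 = 624.

624


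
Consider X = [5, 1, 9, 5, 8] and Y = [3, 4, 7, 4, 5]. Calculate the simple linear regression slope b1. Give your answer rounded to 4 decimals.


The sample means are xbar = 5.6000 and ybar = 4.6000.
Compute S_xx = 39.2000 and S_xy = 13.2000.
Slope b1 = S_xy / S_xx = 13.2000 / 39.2000 = 0.3367.

0.3367
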